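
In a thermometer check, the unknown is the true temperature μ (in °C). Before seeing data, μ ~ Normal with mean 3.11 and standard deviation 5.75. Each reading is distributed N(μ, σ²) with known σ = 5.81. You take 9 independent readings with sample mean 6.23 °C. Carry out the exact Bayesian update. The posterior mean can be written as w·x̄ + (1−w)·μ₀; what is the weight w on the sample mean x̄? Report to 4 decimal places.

0.8981

For Normal data with known variance σ², a Normal(μ₀, σ₀²) prior on μ is conjugate. Posterior precision = 1/σ₀² + n/σ²; posterior mean is the precision-weighted average of μ₀ and x̄.
σ₀² = 5.75² = 33.0625, σ² = 5.81² = 33.7561. Prior precision 1/σ₀² = 1/33.0625; data precision n/σ² = 9/33.7561.
w = (n/σ²)/(1/σ₀² + n/σ²) = n·σ₀²/(σ² + n·σ₀²) = 9·33.0625/(33.7561 + 9·33.0625) = 297.5625/331.3186 = 0.8981.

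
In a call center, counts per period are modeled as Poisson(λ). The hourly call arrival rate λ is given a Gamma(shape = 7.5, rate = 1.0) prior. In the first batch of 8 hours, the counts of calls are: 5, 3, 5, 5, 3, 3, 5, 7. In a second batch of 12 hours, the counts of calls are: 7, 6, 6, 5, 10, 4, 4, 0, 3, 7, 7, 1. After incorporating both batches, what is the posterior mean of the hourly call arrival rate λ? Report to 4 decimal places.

4.9286

With a Gamma(shape α, rate β) prior, the Poisson likelihood is conjugate: the posterior is Gamma(α + ΣXᵢ, β + n).
Batch 1: sum of counts S = 36 over n = 8 hours.
After batch 1: Gamma(α+S, β+n) = Gamma(7.5+36, 1.0+8) = Gamma(43.5, 9.0).
Batch 2: sum of counts S = 60 over n = 12 hours.
After batch 2: Gamma(α+S, β+n) = Gamma(43.5+60, 9.0+12) = Gamma(103.5, 21.0).
Posterior mean = α/β = 103.5/21.0 = 4.9286.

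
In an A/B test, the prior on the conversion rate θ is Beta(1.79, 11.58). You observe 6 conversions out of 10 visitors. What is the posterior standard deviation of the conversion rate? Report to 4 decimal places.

0.0955

The Beta prior is conjugate to a Binomial/Bernoulli likelihood; the update adds successes to α and failures to β.
Posterior: Beta(α+k, β+n−k) = Beta(1.79+6, 11.58+4) = Beta(7.79, 15.58).
Var = αβ/((α+β)²(α+β+1)) = 7.79·15.58/(23.37²·24.37) = 0.00911868; SD = √0.00911868 = 0.0955.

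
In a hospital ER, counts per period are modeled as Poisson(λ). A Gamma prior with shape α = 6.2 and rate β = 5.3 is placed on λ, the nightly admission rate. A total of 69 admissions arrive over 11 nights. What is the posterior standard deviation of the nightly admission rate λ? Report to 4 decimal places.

With a Gamma(shape α, rate β) prior, the Poisson likelihood is conjugate: the posterior is Gamma(α + ΣXᵢ, β + n).
Posterior: Gamma(α+S, β+n) = Gamma(6.2+69, 5.3+11) = Gamma(75.2, 16.3).
SD = √α/β = √75.2/16.3 = 0.5320.

0.5320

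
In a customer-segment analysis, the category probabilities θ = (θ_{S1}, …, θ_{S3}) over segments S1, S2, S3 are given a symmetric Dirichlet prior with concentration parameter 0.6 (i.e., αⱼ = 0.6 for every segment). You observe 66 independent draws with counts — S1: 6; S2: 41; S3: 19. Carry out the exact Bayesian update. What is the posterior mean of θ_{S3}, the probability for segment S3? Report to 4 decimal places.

The Dirichlet prior is conjugate to the Multinomial likelihood: each posterior αⱼ = prior αⱼ + observed count nⱼ.
Posterior concentration: (6.6, 41.6, 19.6), total = 67.8.
E[θ_{S3}|data] = α_{S3}/Σα = 19.6/67.8 = 0.2891.

0.2891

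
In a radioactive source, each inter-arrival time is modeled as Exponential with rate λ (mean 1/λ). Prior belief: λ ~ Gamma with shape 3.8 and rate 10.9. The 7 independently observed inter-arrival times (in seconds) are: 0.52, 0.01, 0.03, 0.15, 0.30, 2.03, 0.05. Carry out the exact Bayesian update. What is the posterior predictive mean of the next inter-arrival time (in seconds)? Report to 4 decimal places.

1.4276

With a Gamma(shape α, rate β) prior on the exponential rate λ, the posterior after n observations with total T = Σxᵢ is Gamma(α+n, β+T).
Sum of observations T = 3.09 seconds; n = 7.
Posterior: Gamma(3.8+7, 10.9+3.09) = Gamma(10.8, 13.99).
The predictive distribution for the next observation is Lomax; its mean is β/(α−1) = 13.99/9.8 = 1.4276.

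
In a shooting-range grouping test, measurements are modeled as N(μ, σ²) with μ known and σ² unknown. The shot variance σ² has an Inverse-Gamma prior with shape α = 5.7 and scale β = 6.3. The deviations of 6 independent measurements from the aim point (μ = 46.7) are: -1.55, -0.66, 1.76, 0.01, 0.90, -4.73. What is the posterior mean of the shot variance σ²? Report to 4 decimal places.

With known mean μ and an Inverse-Gamma(α, β) prior on σ², the Normal likelihood is conjugate: posterior is Inv-Gamma(α + n/2, β + Σ(xᵢ−μ)²/2).
Σ(xᵢ−μ)² = (-1.55)² + (-0.66)² + (1.76)² + (0.01)² + (0.90)² + (-4.73)² = 29.1187.
Posterior: Inv-Gamma(5.7 + 6/2, 6.3 + 29.1187/2) = Inv-Gamma(8.70, 20.85935).
E[σ²|data] = β/(α−1) = 20.85935/7.70 = 2.7090.

2.7090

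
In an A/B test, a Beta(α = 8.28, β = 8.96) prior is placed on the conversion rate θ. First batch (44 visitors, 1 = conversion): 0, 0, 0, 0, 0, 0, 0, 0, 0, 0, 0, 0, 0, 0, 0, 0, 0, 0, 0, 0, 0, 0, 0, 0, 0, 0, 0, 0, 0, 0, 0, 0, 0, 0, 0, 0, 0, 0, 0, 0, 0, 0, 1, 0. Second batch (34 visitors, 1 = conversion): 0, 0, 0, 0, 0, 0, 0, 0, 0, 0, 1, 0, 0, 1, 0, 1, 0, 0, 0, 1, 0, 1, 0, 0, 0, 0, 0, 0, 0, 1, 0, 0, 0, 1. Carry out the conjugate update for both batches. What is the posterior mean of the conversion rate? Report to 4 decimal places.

0.1709

The Beta prior is conjugate to a Binomial/Bernoulli likelihood; the update adds successes to α and failures to β.
After batch 1: Beta(8.28+1, 8.96+43) = Beta(9.28, 51.96).
After batch 2: Beta(9.28+7, 51.96+27) = Beta(16.28, 78.96).
Posterior mean = α/(α+β) = 16.28/95.24 = 0.1709.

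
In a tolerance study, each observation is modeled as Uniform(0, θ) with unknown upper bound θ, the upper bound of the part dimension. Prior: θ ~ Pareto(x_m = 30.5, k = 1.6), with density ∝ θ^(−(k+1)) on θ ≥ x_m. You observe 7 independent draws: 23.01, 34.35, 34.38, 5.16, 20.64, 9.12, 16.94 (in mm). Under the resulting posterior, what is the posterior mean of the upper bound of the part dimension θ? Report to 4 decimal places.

38.9037

A Pareto(scale x_m, shape k) prior on the upper bound θ of Uniform(0, θ) is conjugate: posterior is Pareto(max(x_m, max xᵢ), k + n).
Sample maximum = 34.38; prior scale x_m = 30.5 → posterior scale = max = 34.38.
Posterior shape = 1.6 + 7 = 8.6.
E[θ|data] = k·x_m/(k−1) = 8.6·34.38/7.6 = 38.9037.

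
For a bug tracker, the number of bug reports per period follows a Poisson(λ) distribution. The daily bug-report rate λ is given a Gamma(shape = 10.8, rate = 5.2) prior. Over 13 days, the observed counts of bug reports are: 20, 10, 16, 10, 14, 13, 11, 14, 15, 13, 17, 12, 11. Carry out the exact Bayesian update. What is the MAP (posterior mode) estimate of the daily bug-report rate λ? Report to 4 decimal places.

10.2088

With a Gamma(shape α, rate β) prior, the Poisson likelihood is conjugate: the posterior is Gamma(α + ΣXᵢ, β + n).
Sum of counts S = 176 over n = 13 days.
Posterior: Gamma(α+S, β+n) = Gamma(10.8+176, 5.2+13) = Gamma(186.8, 18.2).
Mode of Gamma(α,β) for α≥1 is (α−1)/β = 185.8/18.2 = 10.2088.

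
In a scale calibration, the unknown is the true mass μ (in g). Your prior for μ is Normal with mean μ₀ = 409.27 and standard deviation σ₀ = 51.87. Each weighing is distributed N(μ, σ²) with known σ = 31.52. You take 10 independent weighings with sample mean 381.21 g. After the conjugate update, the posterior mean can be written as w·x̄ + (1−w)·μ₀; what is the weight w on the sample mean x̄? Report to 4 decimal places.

0.9644

For Normal data with known variance σ², a Normal(μ₀, σ₀²) prior on μ is conjugate. Posterior precision = 1/σ₀² + n/σ²; posterior mean is the precision-weighted average of μ₀ and x̄.
σ₀² = 51.87² = 2690.4969, σ² = 31.52² = 993.5104. Prior precision 1/σ₀² = 1/2690.4969; data precision n/σ² = 10/993.5104.
w = (n/σ²)/(1/σ₀² + n/σ²) = n·σ₀²/(σ² + n·σ₀²) = 10·2690.4969/(993.5104 + 10·2690.4969) = 26904.969/27898.4794 = 0.9644.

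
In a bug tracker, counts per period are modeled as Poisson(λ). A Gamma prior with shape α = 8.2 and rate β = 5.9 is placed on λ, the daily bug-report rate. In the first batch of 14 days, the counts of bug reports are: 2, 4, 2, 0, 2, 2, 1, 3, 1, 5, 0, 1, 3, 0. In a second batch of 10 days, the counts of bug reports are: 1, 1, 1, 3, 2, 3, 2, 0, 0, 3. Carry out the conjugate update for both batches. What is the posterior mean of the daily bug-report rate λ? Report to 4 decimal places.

1.6789

With a Gamma(shape α, rate β) prior, the Poisson likelihood is conjugate: the posterior is Gamma(α + ΣXᵢ, β + n).
Batch 1: sum of counts S = 26 over n = 14 days.
After batch 1: Gamma(α+S, β+n) = Gamma(8.2+26, 5.9+14) = Gamma(34.2, 19.9).
Batch 2: sum of counts S = 16 over n = 10 days.
After batch 2: Gamma(α+S, β+n) = Gamma(34.2+16, 19.9+10) = Gamma(50.2, 29.9).
Posterior mean = α/β = 50.2/29.9 = 1.6789.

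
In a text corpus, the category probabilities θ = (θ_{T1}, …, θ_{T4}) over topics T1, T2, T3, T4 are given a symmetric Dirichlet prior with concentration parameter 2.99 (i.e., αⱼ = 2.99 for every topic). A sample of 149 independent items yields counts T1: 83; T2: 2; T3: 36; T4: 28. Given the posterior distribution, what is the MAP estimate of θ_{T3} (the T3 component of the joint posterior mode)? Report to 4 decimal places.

0.2420

The Dirichlet prior is conjugate to the Multinomial likelihood: each posterior αⱼ = prior αⱼ + observed count nⱼ.
Posterior concentration: (85.99, 4.99, 38.99, 30.99), total = 160.96.
Joint mode component: (α_{T3}−1)/(Σα−K) = 37.99/156.96 = 0.2420.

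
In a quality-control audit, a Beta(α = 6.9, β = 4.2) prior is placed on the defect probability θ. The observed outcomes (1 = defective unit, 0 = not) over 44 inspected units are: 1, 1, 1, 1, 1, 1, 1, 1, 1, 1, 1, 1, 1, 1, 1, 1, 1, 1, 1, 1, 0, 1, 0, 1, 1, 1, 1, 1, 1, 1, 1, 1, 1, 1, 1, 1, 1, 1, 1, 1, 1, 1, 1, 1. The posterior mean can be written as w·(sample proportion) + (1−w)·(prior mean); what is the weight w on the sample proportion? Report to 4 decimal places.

The Beta prior is conjugate to a Binomial/Bernoulli likelihood; the update adds successes to α and failures to β.
Posterior mean = (α₀+k)/(α₀+β₀+n) = [n/(α₀+β₀+n)]·(k/n) + [(α₀+β₀)/(α₀+β₀+n)]·α₀/(α₀+β₀), so only n and the prior enter the weight.
The weight on the data is w = n/(α₀+β₀+n) = 44/(6.9+4.2+44) = 44/55.1 = 0.7985.

0.7985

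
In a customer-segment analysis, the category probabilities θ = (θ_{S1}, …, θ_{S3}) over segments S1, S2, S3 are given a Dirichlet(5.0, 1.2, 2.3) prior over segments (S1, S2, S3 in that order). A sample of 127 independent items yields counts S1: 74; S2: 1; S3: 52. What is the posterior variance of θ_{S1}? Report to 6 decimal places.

The Dirichlet prior is conjugate to the Multinomial likelihood: each posterior αⱼ = prior αⱼ + observed count nⱼ.
Posterior concentration: (79.0, 2.2, 54.3), total = 135.5.
Var[θ_j] = α_j(Σα−α_j)/((Σα)²(Σα+1)) = 79.0·56.5/(135.5²·136.5) = 0.001781.

0.001781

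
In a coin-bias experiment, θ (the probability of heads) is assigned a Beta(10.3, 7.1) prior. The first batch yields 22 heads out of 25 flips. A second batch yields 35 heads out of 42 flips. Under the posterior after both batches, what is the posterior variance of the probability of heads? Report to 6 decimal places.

The Beta prior is conjugate to a Binomial/Bernoulli likelihood; the update adds successes to α and failures to β.
After batch 1: Beta(10.3+22, 7.1+3) = Beta(32.3, 10.1).
After batch 2: Beta(32.3+35, 10.1+7) = Beta(67.3, 17.1).
Var = αβ/((α+β)²(α+β+1)) = 67.3·17.1/(84.4²·85.4) = 0.001892.

0.001892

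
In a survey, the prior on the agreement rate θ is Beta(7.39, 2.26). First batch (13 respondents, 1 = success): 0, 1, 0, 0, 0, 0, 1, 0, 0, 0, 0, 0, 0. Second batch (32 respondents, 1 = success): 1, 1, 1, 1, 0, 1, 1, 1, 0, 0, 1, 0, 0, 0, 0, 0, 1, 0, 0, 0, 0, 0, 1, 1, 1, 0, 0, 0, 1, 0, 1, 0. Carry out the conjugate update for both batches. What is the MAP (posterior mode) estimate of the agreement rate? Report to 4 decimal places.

0.4253

The Beta prior is conjugate to a Binomial/Bernoulli likelihood; the update adds successes to α and failures to β.
After batch 1: Beta(7.39+2, 2.26+11) = Beta(9.39, 13.26).
After batch 2: Beta(9.39+14, 13.26+18) = Beta(23.39, 31.26).
Mode of Beta(a,b) for a,b>1 is (a−1)/(a+b−2) = 22.39/52.65 = 0.4253.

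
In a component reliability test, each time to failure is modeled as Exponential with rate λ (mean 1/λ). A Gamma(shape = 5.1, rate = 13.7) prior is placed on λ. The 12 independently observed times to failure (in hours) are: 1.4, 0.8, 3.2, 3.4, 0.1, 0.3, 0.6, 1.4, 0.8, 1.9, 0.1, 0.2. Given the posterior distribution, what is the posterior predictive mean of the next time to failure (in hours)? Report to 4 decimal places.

1.7329

With a Gamma(shape α, rate β) prior on the exponential rate λ, the posterior after n observations with total T = Σxᵢ is Gamma(α+n, β+T).
Sum of observations T = 14.2 hours; n = 12.
Posterior: Gamma(5.1+12, 13.7+14.2) = Gamma(17.1, 27.9).
The predictive distribution for the next observation is Lomax; its mean is β/(α−1) = 27.9/16.1 = 1.7329.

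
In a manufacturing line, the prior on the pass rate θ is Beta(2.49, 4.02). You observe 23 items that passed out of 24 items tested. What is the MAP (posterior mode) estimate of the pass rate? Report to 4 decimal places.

0.8590

The Beta prior is conjugate to a Binomial/Bernoulli likelihood; the update adds successes to α and failures to β.
Posterior: Beta(α+k, β+n−k) = Beta(2.49+23, 4.02+1) = Beta(25.49, 5.02).
Mode of Beta(a,b) for a,b>1 is (a−1)/(a+b−2) = 24.49/28.51 = 0.8590.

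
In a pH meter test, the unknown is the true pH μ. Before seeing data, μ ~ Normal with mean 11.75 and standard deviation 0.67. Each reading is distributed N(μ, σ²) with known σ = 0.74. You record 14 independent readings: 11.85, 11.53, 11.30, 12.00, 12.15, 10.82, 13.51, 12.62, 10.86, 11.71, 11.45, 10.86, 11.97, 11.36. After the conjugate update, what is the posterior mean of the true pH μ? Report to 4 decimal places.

For Normal data with known variance σ², a Normal(μ₀, σ₀²) prior on μ is conjugate. Posterior precision = 1/σ₀² + n/σ²; posterior mean is the precision-weighted average of μ₀ and x̄.
Σxᵢ = 11.85 + 11.53 + 11.30 + 12.00 + 12.15 + 10.82 + 13.51 + 12.62 + 10.86 + 11.71 + 11.45 + 10.86 + 11.97 + 11.36 = 163.99, so n·x̄ = 163.99.
σ₀² = 0.67² = 0.4489, σ² = 0.74² = 0.5476; σ² + n·σ₀² = 0.5476 + 14·0.4489 = 6.8322.
Posterior mean = (μ₀/σ₀² + n·x̄/σ²)/(1/σ₀² + n/σ²) = (σ²·μ₀ + σ₀²·n·x̄)/(σ² + n·σ₀²) = (0.5476·11.75 + 0.4489·163.99)/6.8322 = 80.049411/6.8322 = 11.7165.

11.7165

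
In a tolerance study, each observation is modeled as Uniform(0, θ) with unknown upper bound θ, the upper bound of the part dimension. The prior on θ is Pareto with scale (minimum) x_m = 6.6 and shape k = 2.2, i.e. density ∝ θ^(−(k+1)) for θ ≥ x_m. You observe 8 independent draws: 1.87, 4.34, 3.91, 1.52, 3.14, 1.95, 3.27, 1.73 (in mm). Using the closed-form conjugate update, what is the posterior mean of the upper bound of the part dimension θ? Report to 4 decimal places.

7.3174

A Pareto(scale x_m, shape k) prior on the upper bound θ of Uniform(0, θ) is conjugate: posterior is Pareto(max(x_m, max xᵢ), k + n).
Sample maximum = 4.34; prior scale x_m = 6.6 → posterior scale = max = 6.60.
Posterior shape = 2.2 + 8 = 10.2.
E[θ|data] = k·x_m/(k−1) = 10.2·6.60/9.2 = 7.3174.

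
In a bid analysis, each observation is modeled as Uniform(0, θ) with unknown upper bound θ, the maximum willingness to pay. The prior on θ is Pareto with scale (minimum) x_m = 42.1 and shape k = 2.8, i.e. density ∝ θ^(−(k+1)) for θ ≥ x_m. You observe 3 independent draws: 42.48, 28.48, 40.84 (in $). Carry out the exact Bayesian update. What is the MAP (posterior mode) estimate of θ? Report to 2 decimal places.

A Pareto(scale x_m, shape k) prior on the upper bound θ of Uniform(0, θ) is conjugate: posterior is Pareto(max(x_m, max xᵢ), k + n).
Sample maximum = 42.48; prior scale x_m = 42.1 → posterior scale = max = 42.48.
Posterior shape = 2.8 + 3 = 5.8.
The Pareto density is decreasing on [x_m, ∞), so the mode is x_m = 42.48.

42.48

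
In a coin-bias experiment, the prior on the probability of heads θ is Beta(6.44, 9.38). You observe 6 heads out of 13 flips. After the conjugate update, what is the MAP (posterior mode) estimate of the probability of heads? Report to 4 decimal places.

The Beta prior is conjugate to a Binomial/Bernoulli likelihood; the update adds successes to α and failures to β.
Posterior: Beta(α+k, β+n−k) = Beta(6.44+6, 9.38+7) = Beta(12.44, 16.38).
Mode of Beta(a,b) for a,b>1 is (a−1)/(a+b−2) = 11.44/26.82 = 0.4265.

0.4265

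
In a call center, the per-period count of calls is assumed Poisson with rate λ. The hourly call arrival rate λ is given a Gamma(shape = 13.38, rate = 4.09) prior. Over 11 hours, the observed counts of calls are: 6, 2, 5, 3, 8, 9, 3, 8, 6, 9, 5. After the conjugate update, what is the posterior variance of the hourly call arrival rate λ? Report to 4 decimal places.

0.3398

With a Gamma(shape α, rate β) prior, the Poisson likelihood is conjugate: the posterior is Gamma(α + ΣXᵢ, β + n).
Sum of counts S = 64 over n = 11 hours.
Posterior: Gamma(α+S, β+n) = Gamma(13.38+64, 4.09+11) = Gamma(77.38, 15.09).
Var = α/β² = 77.38/15.09² = 0.3398.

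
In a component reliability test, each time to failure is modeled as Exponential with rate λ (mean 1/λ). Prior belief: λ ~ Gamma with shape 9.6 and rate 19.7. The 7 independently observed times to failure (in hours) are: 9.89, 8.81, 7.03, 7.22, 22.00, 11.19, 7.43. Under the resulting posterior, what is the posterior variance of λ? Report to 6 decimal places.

0.001908

With a Gamma(shape α, rate β) prior on the exponential rate λ, the posterior after n observations with total T = Σxᵢ is Gamma(α+n, β+T).
Sum of observations T = 73.57 hours; n = 7.
Posterior: Gamma(9.6+7, 19.7+73.57) = Gamma(16.6, 93.27).
Var = α/β² = 0.001908.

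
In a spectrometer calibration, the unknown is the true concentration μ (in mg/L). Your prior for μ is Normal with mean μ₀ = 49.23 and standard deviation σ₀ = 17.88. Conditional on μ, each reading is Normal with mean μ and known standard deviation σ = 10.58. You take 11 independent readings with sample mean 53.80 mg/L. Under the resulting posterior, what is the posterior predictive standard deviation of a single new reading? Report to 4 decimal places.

For Normal data with known variance σ², a Normal(μ₀, σ₀²) prior on μ is conjugate. Posterior precision = 1/σ₀² + n/σ²; posterior mean is the precision-weighted average of μ₀ and x̄.
σ₀² = 17.88² = 319.6944, σ² = 10.58² = 111.9364; σ² + n·σ₀² = 111.9364 + 11·319.6944 = 3628.5748.
Posterior precision = 1/σ₀² + n/σ² = 1/319.6944 + 11/111.9364 = (σ² + n·σ₀²)/(σ₀²σ²) = 3628.5748/(319.6944·111.9364); posterior variance σₙ² = σ₀²σ²/(σ² + n·σ₀²) = 319.6944·111.9364/3628.5748 = 9.862120.
Predictive variance for one new observation = σₙ² + σ² = 319.6944·111.9364/3628.5748 + 111.9364 = σ²·(σ₀² + 3628.5748)/3628.5748 = 111.9364·3948.2692/3628.5748 = 121.798520; SD = √(111.9364·3948.2692/3628.5748) = 11.0362.

11.0362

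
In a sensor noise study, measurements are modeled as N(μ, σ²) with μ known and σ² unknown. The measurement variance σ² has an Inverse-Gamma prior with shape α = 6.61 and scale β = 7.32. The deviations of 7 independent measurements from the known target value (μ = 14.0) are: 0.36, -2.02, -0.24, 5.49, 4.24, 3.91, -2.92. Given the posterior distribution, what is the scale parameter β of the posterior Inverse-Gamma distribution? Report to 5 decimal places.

45.41990

With known mean μ and an Inverse-Gamma(α, β) prior on σ², the Normal likelihood is conjugate: posterior is Inv-Gamma(α + n/2, β + Σ(xᵢ−μ)²/2).
Σ(xᵢ−μ)² = (0.36)² + (-2.02)² + (-0.24)² + (5.49)² + (4.24)² + (3.91)² + (-2.92)² = 76.1998.
Posterior: Inv-Gamma(6.61 + 7/2, 7.32 + 76.1998/2) = Inv-Gamma(10.11, 45.41990).
Posterior β = 45.41990.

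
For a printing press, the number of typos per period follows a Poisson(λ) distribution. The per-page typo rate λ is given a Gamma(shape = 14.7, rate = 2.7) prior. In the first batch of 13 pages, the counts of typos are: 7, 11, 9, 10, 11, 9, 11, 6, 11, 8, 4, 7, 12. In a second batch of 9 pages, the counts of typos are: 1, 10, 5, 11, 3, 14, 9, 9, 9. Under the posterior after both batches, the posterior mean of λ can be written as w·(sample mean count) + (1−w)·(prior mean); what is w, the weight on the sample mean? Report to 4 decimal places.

With a Gamma(shape α, rate β) prior, the Poisson likelihood is conjugate: the posterior is Gamma(α + ΣXᵢ, β + n).
Total number of pages: n = 13 + 9 = 22.
Posterior mean = (α₀+S)/(β₀+n) = [n/(β₀+n)]·(S/n) + [β₀/(β₀+n)]·(α₀/β₀), so only n and β₀ enter the weight.
Weight on data w = n/(β₀+n) = 22/(2.7+22) = 22/24.7 = 0.8907.

0.8907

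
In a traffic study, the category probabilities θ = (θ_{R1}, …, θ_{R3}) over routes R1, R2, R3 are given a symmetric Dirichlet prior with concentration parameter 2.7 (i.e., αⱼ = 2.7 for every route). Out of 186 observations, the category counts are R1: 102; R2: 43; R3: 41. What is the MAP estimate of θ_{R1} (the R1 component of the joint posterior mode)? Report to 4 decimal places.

The Dirichlet prior is conjugate to the Multinomial likelihood: each posterior αⱼ = prior αⱼ + observed count nⱼ.
Posterior concentration: (104.7, 45.7, 43.7), total = 194.1.
Joint mode component: (α_{R1}−1)/(Σα−K) = 103.7/191.1 = 0.5426.

0.5426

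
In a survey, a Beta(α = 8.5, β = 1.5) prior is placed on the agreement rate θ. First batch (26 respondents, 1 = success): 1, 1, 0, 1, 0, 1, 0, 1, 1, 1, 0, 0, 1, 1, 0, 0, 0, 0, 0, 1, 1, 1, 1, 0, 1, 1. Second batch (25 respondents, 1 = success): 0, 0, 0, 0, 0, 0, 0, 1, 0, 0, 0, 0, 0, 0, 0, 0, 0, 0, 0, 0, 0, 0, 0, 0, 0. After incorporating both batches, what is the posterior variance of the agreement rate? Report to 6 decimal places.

0.003876

The Beta prior is conjugate to a Binomial/Bernoulli likelihood; the update adds successes to α and failures to β.
After batch 1: Beta(8.5+15, 1.5+11) = Beta(23.5, 12.5).
After batch 2: Beta(23.5+1, 12.5+24) = Beta(24.5, 36.5).
Var = αβ/((α+β)²(α+β+1)) = 24.5·36.5/(61.0²·62.0) = 0.003876.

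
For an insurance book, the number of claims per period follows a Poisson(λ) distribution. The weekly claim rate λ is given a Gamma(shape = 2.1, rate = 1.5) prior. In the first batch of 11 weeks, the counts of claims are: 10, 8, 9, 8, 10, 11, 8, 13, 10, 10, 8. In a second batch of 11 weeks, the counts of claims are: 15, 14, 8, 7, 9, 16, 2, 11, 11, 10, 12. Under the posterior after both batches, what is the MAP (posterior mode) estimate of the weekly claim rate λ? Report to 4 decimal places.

9.4085

With a Gamma(shape α, rate β) prior, the Poisson likelihood is conjugate: the posterior is Gamma(α + ΣXᵢ, β + n).
Batch 1: sum of counts S = 105 over n = 11 weeks.
After batch 1: Gamma(α+S, β+n) = Gamma(2.1+105, 1.5+11) = Gamma(107.1, 12.5).
Batch 2: sum of counts S = 115 over n = 11 weeks.
After batch 2: Gamma(α+S, β+n) = Gamma(107.1+115, 12.5+11) = Gamma(222.1, 23.5).
Mode of Gamma(α,β) for α≥1 is (α−1)/β = 221.1/23.5 = 9.4085.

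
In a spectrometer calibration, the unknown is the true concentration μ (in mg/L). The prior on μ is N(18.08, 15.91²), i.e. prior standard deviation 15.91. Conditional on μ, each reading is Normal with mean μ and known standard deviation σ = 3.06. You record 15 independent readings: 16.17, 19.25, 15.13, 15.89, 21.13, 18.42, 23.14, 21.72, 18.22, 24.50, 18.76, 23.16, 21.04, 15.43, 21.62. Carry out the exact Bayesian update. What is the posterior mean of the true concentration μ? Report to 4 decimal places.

For Normal data with known variance σ², a Normal(μ₀, σ₀²) prior on μ is conjugate. Posterior precision = 1/σ₀² + n/σ²; posterior mean is the precision-weighted average of μ₀ and x̄.
Σxᵢ = 16.17 + 19.25 + 15.13 + 15.89 + 21.13 + 18.42 + 23.14 + 21.72 + 18.22 + 24.50 + 18.76 + 23.16 + 21.04 + 15.43 + 21.62 = 293.58, so n·x̄ = 293.58.
σ₀² = 15.91² = 253.1281, σ² = 3.06² = 9.3636; σ² + n·σ₀² = 9.3636 + 15·253.1281 = 3806.2851.
Posterior mean = (μ₀/σ₀² + n·x̄/σ²)/(1/σ₀² + n/σ²) = (σ²·μ₀ + σ₀²·n·x̄)/(σ² + n·σ₀²) = (9.3636·18.08 + 253.1281·293.58)/3806.2851 = 74482.641486/3806.2851 = 19.5683.

19.5683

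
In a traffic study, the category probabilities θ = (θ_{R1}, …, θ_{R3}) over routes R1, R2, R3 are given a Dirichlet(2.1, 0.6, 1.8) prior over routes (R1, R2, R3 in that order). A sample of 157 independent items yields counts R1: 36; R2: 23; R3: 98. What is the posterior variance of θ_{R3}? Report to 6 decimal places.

The Dirichlet prior is conjugate to the Multinomial likelihood: each posterior αⱼ = prior αⱼ + observed count nⱼ.
Posterior concentration: (38.1, 23.6, 99.8), total = 161.5.
Var[θ_j] = α_j(Σα−α_j)/((Σα)²(Σα+1)) = 99.8·61.7/(161.5²·162.5) = 0.001453.

0.001453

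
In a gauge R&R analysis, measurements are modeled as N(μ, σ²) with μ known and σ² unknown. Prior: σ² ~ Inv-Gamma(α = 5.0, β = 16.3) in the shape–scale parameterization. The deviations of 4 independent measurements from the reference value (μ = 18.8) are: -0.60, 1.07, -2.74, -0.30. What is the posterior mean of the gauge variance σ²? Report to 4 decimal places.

With known mean μ and an Inverse-Gamma(α, β) prior on σ², the Normal likelihood is conjugate: posterior is Inv-Gamma(α + n/2, β + Σ(xᵢ−μ)²/2).
Σ(xᵢ−μ)² = (-0.60)² + (1.07)² + (-2.74)² + (-0.30)² = 9.1025.
Posterior: Inv-Gamma(5.0 + 4/2, 16.3 + 9.1025/2) = Inv-Gamma(7.00, 20.85125).
E[σ²|data] = β/(α−1) = 20.85125/6.00 = 3.4752.

3.4752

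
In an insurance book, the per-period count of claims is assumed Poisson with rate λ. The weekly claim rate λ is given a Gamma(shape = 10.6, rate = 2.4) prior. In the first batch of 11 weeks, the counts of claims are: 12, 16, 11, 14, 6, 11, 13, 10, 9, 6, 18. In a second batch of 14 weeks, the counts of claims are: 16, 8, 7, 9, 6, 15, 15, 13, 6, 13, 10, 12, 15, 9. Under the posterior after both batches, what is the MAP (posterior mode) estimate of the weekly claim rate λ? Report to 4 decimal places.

With a Gamma(shape α, rate β) prior, the Poisson likelihood is conjugate: the posterior is Gamma(α + ΣXᵢ, β + n).
Batch 1: sum of counts S = 126 over n = 11 weeks.
After batch 1: Gamma(α+S, β+n) = Gamma(10.6+126, 2.4+11) = Gamma(136.6, 13.4).
Batch 2: sum of counts S = 154 over n = 14 weeks.
After batch 2: Gamma(α+S, β+n) = Gamma(136.6+154, 13.4+14) = Gamma(290.6, 27.4).
Mode of Gamma(α,β) for α≥1 is (α−1)/β = 289.6/27.4 = 10.5693.

10.5693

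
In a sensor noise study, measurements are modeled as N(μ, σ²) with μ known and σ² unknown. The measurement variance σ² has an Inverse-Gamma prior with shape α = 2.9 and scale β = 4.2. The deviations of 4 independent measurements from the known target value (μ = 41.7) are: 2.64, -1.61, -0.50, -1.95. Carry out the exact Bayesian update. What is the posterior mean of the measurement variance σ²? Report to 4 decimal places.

2.8223

With known mean μ and an Inverse-Gamma(α, β) prior on σ², the Normal likelihood is conjugate: posterior is Inv-Gamma(α + n/2, β + Σ(xᵢ−μ)²/2).
Σ(xᵢ−μ)² = (2.64)² + (-1.61)² + (-0.50)² + (-1.95)² = 13.6142.
Posterior: Inv-Gamma(2.9 + 4/2, 4.2 + 13.6142/2) = Inv-Gamma(4.90, 11.00710).
E[σ²|data] = β/(α−1) = 11.00710/3.90 = 2.8223.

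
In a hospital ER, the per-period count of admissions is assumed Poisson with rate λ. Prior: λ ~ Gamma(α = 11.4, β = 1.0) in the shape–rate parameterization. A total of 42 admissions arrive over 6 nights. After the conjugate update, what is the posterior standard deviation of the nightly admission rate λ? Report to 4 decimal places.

With a Gamma(shape α, rate β) prior, the Poisson likelihood is conjugate: the posterior is Gamma(α + ΣXᵢ, β + n).
Posterior: Gamma(α+S, β+n) = Gamma(11.4+42, 1.0+6) = Gamma(53.4, 7.0).
SD = √α/β = √53.4/7.0 = 1.0439.

1.0439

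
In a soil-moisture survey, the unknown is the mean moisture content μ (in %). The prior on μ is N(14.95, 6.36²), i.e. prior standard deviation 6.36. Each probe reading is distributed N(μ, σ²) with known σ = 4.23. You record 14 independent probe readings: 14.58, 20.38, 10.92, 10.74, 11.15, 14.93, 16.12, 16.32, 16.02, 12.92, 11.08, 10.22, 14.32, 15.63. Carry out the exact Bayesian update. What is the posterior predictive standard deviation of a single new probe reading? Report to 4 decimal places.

For Normal data with known variance σ², a Normal(μ₀, σ₀²) prior on μ is conjugate. Posterior precision = 1/σ₀² + n/σ²; posterior mean is the precision-weighted average of μ₀ and x̄.
σ₀² = 6.36² = 40.4496, σ² = 4.23² = 17.8929; σ² + n·σ₀² = 17.8929 + 14·40.4496 = 584.1873.
Posterior precision = 1/σ₀² + n/σ² = 1/40.4496 + 14/17.8929 = (σ² + n·σ₀²)/(σ₀²σ²) = 584.1873/(40.4496·17.8929); posterior variance σₙ² = σ₀²σ²/(σ² + n·σ₀²) = 40.4496·17.8929/584.1873 = 1.238919.
Predictive variance for one new observation = σₙ² + σ² = 40.4496·17.8929/584.1873 + 17.8929 = σ²·(σ₀² + 584.1873)/584.1873 = 17.8929·624.6369/584.1873 = 19.131819; SD = √(17.8929·624.6369/584.1873) = 4.3740.

4.3740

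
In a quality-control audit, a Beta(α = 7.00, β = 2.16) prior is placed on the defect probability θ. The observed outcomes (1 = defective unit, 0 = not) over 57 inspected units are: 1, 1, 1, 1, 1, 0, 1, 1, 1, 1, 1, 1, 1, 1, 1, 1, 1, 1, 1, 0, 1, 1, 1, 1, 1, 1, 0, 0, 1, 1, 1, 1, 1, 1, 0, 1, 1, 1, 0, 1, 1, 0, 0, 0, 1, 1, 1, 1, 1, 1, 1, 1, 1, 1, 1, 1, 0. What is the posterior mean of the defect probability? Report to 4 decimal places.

0.8162

The Beta prior is conjugate to a Binomial/Bernoulli likelihood; the update adds successes to α and failures to β.
Posterior: Beta(α+k, β+n−k) = Beta(7.00+47, 2.16+10) = Beta(54.00, 12.16).
Posterior mean = α/(α+β) = 54.00/66.16 = 0.8162.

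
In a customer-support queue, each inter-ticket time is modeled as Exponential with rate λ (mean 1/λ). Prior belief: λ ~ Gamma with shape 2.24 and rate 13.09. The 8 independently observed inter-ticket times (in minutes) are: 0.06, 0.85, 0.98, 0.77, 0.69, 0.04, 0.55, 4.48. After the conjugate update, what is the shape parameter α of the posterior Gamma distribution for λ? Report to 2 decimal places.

With a Gamma(shape α, rate β) prior on the exponential rate λ, the posterior after n observations with total T = Σxᵢ is Gamma(α+n, β+T).
Sum of observations T = 8.42 minutes; n = 8.
Posterior: Gamma(2.24+8, 13.09+8.42) = Gamma(10.24, 21.51).
Posterior α = 10.24.

10.24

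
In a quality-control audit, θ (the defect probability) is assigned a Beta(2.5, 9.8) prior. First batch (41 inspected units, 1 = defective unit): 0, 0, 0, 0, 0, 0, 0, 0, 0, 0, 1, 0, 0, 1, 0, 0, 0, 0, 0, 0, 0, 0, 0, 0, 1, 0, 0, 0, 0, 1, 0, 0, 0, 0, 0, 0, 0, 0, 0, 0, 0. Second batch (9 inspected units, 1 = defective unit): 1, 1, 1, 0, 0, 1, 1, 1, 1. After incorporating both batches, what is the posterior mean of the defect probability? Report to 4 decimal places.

The Beta prior is conjugate to a Binomial/Bernoulli likelihood; the update adds successes to α and failures to β.
After batch 1: Beta(2.5+4, 9.8+37) = Beta(6.5, 46.8).
After batch 2: Beta(6.5+7, 46.8+2) = Beta(13.5, 48.8).
Posterior mean = α/(α+β) = 13.5/62.3 = 0.2167.

0.2167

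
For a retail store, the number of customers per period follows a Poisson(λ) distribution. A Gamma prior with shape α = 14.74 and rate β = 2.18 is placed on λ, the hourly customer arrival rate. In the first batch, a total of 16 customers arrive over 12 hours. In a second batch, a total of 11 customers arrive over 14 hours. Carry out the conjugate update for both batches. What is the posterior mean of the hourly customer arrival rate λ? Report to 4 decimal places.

With a Gamma(shape α, rate β) prior, the Poisson likelihood is conjugate: the posterior is Gamma(α + ΣXᵢ, β + n).
After batch 1: Gamma(α+S, β+n) = Gamma(14.74+16, 2.18+12) = Gamma(30.74, 14.18).
After batch 2: Gamma(α+S, β+n) = Gamma(30.74+11, 14.18+14) = Gamma(41.74, 28.18).
Posterior mean = α/β = 41.74/28.18 = 1.4812.

1.4812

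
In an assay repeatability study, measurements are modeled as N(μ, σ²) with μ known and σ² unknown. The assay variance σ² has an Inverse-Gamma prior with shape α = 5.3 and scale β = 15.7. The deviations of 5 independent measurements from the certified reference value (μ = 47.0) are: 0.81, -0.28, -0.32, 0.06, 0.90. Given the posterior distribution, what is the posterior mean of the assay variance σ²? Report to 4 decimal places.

With known mean μ and an Inverse-Gamma(α, β) prior on σ², the Normal likelihood is conjugate: posterior is Inv-Gamma(α + n/2, β + Σ(xᵢ−μ)²/2).
Σ(xᵢ−μ)² = (0.81)² + (-0.28)² + (-0.32)² + (0.06)² + (0.90)² = 1.6505.
Posterior: Inv-Gamma(5.3 + 5/2, 15.7 + 1.6505/2) = Inv-Gamma(7.80, 16.52525).
E[σ²|data] = β/(α−1) = 16.52525/6.80 = 2.4302.

2.4302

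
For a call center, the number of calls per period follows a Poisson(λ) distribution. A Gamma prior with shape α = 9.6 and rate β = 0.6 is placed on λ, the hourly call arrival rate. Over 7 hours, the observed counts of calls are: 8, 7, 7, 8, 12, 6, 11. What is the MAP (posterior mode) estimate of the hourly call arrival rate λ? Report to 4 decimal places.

With a Gamma(shape α, rate β) prior, the Poisson likelihood is conjugate: the posterior is Gamma(α + ΣXᵢ, β + n).
Sum of counts S = 59 over n = 7 hours.
Posterior: Gamma(α+S, β+n) = Gamma(9.6+59, 0.6+7) = Gamma(68.6, 7.6).
Mode of Gamma(α,β) for α≥1 is (α−1)/β = 67.6/7.6 = 8.8947.

8.8947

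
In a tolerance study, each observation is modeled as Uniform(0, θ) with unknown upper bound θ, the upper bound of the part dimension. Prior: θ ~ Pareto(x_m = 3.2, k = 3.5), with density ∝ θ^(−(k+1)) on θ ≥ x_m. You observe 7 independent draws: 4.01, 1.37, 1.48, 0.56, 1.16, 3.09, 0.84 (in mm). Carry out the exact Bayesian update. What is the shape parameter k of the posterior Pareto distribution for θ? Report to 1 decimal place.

A Pareto(scale x_m, shape k) prior on the upper bound θ of Uniform(0, θ) is conjugate: posterior is Pareto(max(x_m, max xᵢ), k + n).
Sample maximum = 4.01; prior scale x_m = 3.2 → posterior scale = max = 4.01.
Posterior shape = 3.5 + 7 = 10.5.
Posterior shape k = 10.5.

10.5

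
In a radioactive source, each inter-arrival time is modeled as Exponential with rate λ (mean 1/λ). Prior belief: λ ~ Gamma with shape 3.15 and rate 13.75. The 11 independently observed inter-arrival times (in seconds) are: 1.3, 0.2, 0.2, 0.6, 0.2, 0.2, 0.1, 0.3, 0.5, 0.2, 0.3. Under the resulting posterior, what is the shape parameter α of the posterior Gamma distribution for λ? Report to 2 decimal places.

14.15

With a Gamma(shape α, rate β) prior on the exponential rate λ, the posterior after n observations with total T = Σxᵢ is Gamma(α+n, β+T).
Sum of observations T = 4.1 seconds; n = 11.
Posterior: Gamma(3.15+11, 13.75+4.1) = Gamma(14.15, 17.85).
Posterior α = 14.15.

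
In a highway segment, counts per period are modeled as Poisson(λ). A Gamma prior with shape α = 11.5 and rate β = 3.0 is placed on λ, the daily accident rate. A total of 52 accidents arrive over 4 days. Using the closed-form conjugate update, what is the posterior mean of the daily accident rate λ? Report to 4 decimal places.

With a Gamma(shape α, rate β) prior, the Poisson likelihood is conjugate: the posterior is Gamma(α + ΣXᵢ, β + n).
Posterior: Gamma(α+S, β+n) = Gamma(11.5+52, 3.0+4) = Gamma(63.5, 7.0).
Posterior mean = α/β = 63.5/7.0 = 9.0714.

9.0714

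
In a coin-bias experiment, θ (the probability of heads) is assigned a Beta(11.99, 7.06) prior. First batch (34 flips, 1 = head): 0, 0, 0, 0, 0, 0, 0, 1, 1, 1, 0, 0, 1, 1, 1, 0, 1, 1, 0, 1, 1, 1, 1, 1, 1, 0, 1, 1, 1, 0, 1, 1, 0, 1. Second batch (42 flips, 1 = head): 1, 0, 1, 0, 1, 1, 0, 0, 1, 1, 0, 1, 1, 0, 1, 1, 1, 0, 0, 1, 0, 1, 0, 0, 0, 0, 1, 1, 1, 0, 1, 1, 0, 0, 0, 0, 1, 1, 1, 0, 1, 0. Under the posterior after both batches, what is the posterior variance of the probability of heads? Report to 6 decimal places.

The Beta prior is conjugate to a Binomial/Bernoulli likelihood; the update adds successes to α and failures to β.
After batch 1: Beta(11.99+20, 7.06+14) = Beta(31.99, 21.06).
After batch 2: Beta(31.99+22, 21.06+20) = Beta(53.99, 41.06).
Var = αβ/((α+β)²(α+β+1)) = 53.99·41.06/(95.05²·96.05) = 0.002555.

0.002555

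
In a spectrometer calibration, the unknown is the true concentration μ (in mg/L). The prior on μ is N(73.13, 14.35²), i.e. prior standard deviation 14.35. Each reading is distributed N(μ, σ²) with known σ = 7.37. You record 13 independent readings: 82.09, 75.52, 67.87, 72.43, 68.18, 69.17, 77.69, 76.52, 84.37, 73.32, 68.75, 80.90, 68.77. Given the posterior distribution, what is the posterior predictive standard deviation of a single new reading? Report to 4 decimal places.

7.6428

For Normal data with known variance σ², a Normal(μ₀, σ₀²) prior on μ is conjugate. Posterior precision = 1/σ₀² + n/σ²; posterior mean is the precision-weighted average of μ₀ and x̄.
σ₀² = 14.35² = 205.9225, σ² = 7.37² = 54.3169; σ² + n·σ₀² = 54.3169 + 13·205.9225 = 2731.3094.
Posterior precision = 1/σ₀² + n/σ² = 1/205.9225 + 13/54.3169 = (σ² + n·σ₀²)/(σ₀²σ²) = 2731.3094/(205.9225·54.3169); posterior variance σₙ² = σ₀²σ²/(σ² + n·σ₀²) = 205.9225·54.3169/2731.3094 = 4.095132.
Predictive variance for one new observation = σₙ² + σ² = 205.9225·54.3169/2731.3094 + 54.3169 = σ²·(σ₀² + 2731.3094)/2731.3094 = 54.3169·2937.2319/2731.3094 = 58.412032; SD = √(54.3169·2937.2319/2731.3094) = 7.6428.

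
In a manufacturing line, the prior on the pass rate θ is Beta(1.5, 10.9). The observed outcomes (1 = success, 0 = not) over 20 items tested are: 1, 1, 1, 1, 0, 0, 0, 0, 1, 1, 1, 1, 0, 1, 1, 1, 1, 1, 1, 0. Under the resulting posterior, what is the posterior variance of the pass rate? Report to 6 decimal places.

0.007471

The Beta prior is conjugate to a Binomial/Bernoulli likelihood; the update adds successes to α and failures to β.
Posterior: Beta(α+k, β+n−k) = Beta(1.5+14, 10.9+6) = Beta(15.5, 16.9).
Var = αβ/((α+β)²(α+β+1)) = 15.5·16.9/(32.4²·33.4) = 0.007471.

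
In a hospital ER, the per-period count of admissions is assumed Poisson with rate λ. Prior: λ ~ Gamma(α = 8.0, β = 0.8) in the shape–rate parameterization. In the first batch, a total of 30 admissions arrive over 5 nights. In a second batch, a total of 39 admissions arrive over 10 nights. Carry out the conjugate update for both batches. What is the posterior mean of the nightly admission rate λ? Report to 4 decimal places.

4.8734

With a Gamma(shape α, rate β) prior, the Poisson likelihood is conjugate: the posterior is Gamma(α + ΣXᵢ, β + n).
After batch 1: Gamma(α+S, β+n) = Gamma(8.0+30, 0.8+5) = Gamma(38.0, 5.8).
After batch 2: Gamma(α+S, β+n) = Gamma(38.0+39, 5.8+10) = Gamma(77.0, 15.8).
Posterior mean = α/β = 77.0/15.8 = 4.8734.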